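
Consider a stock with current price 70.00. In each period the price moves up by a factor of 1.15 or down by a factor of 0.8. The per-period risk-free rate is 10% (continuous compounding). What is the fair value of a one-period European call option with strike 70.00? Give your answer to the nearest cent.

Risk-neutral probability p = (e^0.1 − 0.8)/(1.15 − 0.8) = 0.3052/0.3500 = 0.8719
Terminal stock prices: S_u = 80.5, S_d = 56
Terminal payoffs (S − K): max(10.5, 0) = 10.5, max(-14, 0) = 0
Node 0 (S = 70): V_0 = e^(−0.1)·[0.8719·10.5000 + 0.1281·0.0000] = 8.2839

8.28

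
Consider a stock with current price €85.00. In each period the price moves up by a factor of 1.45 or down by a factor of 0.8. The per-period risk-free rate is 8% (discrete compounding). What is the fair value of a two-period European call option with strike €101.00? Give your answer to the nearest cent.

€12.36

Risk-neutral probability p = (1 + 0.08 − 0.8)/(1.45 − 0.8) = 0.2800/0.6500 = 0.4308
Terminal stock prices: S_uu = 178.7, S_ud = 98.6, S_dd = 54.4
Terminal payoffs (S − K): max(77.71, 0) = 77.71, max(-2.4, 0) = 0, max(-46.6, 0) = 0
Node u (S = 123.2): V_u = 1/1.08·[0.4308·77.7125 + 0.5692·0.0000] = 30.9964
Node d (S = 68): V_d = 1/1.08·[0.4308·0.0000 + 0.5692·0.0000] = 0.0000
Node 0 (S = 85): V_0 = 1/1.08·[0.4308·30.9964 + 0.5692·0.0000] = 12.3633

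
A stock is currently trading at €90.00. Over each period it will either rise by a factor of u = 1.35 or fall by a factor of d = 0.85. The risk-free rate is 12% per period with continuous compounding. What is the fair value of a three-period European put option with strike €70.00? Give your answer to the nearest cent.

€0.91

Risk-neutral probability p = (e^0.12 − 0.85)/(1.35 − 0.85) = 0.2775/0.5000 = 0.5550
Terminal stock prices: S_uuu = 221.4, S_uud = 139.4, S_udd = 87.78, S_ddd = 55.27
Terminal payoffs (K − S): max(-151.4, 0) = 0, max(-69.42, 0) = 0, max(-17.78, 0) = 0, max(14.73, 0) = 14.73
Node uu (S = 164): V_uu = e^(−0.12)·[0.5550·0.0000 + 0.4450·0.0000] = 0.0000
Node ud (S = 103.3): V_ud = e^(−0.12)·[0.5550·0.0000 + 0.4450·0.0000] = 0.0000
Node dd (S = 65.02): V_dd = e^(−0.12)·[0.5550·0.0000 + 0.4450·14.7288] = 5.8132
Node u (S = 121.5): V_u = e^(−0.12)·[0.5550·0.0000 + 0.4450·0.0000] = 0.0000
Node d (S = 76.5): V_d = e^(−0.12)·[0.5550·0.0000 + 0.4450·5.8132] = 2.2944
Node 0 (S = 90): V_0 = e^(−0.12)·[0.5550·0.0000 + 0.4450·2.2944] = 0.9056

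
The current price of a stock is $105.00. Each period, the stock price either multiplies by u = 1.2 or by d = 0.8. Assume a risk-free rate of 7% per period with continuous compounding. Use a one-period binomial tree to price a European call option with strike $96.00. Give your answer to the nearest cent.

Risk-neutral probability p = (e^0.07 − 0.8)/(1.2 − 0.8) = 0.2725/0.4000 = 0.6813
Terminal stock prices: S_u = 126, S_d = 84
Terminal payoffs (S − K): max(30, 0) = 30, max(-12, 0) = 0
Node 0 (S = 105): V_0 = e^(−0.07)·[0.6813·30.0000 + 0.3187·0.0000] = 19.0564

$19.06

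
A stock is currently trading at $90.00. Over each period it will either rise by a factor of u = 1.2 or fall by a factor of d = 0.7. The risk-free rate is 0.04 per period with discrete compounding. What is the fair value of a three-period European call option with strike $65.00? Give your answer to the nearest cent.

$35.45

Risk-neutral probability p = (1 + 0.04 − 0.7)/(1.2 − 0.7) = 0.3400/0.5000 = 0.6800
Terminal stock prices: S_uuu = 155.5, S_uud = 90.72, S_udd = 52.92, S_ddd = 30.87
Terminal payoffs (S − K): max(90.52, 0) = 90.52, max(25.72, 0) = 25.72, max(-12.08, 0) = 0, max(-34.13, 0) = 0
Node uu (S = 129.6): V_uu = 1/1.04·[0.6800·90.5200 + 0.3200·25.7200] = 67.1000
Node ud (S = 75.6): V_ud = 1/1.04·[0.6800·25.7200 + 0.3200·0.0000] = 16.8169
Node dd (S = 44.1): V_dd = 1/1.04·[0.6800·0.0000 + 0.3200·0.0000] = 0.0000
Node u (S = 108): V_u = 1/1.04·[0.6800·67.1000 + 0.3200·16.8169] = 49.0475
Node d (S = 63): V_d = 1/1.04·[0.6800·16.8169 + 0.3200·0.0000] = 10.9957
Node 0 (S = 90): V_0 = 1/1.04·[0.6800·49.0475 + 0.3200·10.9957] = 35.4528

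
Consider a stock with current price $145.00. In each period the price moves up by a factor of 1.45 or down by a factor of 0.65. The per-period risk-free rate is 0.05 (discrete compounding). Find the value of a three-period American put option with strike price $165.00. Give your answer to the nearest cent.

Risk-neutral probability p = (1 + 0.05 − 0.65)/(1.45 − 0.65) = 0.4000/0.8000 = 0.5000
Terminal stock prices: S_uuu = 442.1, S_uud = 198.2, S_udd = 88.83, S_ddd = 39.82
Terminal payoffs (K − S): max(-277.1, 0) = 0, max(-33.16, 0) = 0, max(76.17, 0) = 76.17, max(125.2, 0) = 125.2
Node uu (S = 304.9): continuation = 1/1.05·[0.5000·0.0000 + 0.5000·0.0000] = 0.0000; exercise value = 0.0000 ≤ continuation, so V_uu = 0.0000
Node ud (S = 136.7): continuation = 1/1.05·[0.5000·0.0000 + 0.5000·76.1694] = 36.2711; exercise value = 28.3375 ≤ continuation, so V_ud = 36.2711
Node dd (S = 61.26): continuation = 1/1.05·[0.5000·76.1694 + 0.5000·125.1794] = 95.8804; exercise value = 103.7375 > continuation, so V_dd = 103.7375 (exercise)
Node u (S = 210.2): continuation = 1/1.05·[0.5000·0.0000 + 0.5000·36.2711] = 17.2720; exercise value = 0.0000 ≤ continuation, so V_u = 17.2720
Node d (S = 94.25): continuation = 1/1.05·[0.5000·36.2711 + 0.5000·103.7375] = 66.6708; exercise value = 70.7500 > continuation, so V_d = 70.7500 (exercise)
Node 0 (S = 145): continuation = 1/1.05·[0.5000·17.2720 + 0.5000·70.7500] = 41.9152; exercise value = 20.0000 ≤ continuation, so V_0 = 41.9152

$41.92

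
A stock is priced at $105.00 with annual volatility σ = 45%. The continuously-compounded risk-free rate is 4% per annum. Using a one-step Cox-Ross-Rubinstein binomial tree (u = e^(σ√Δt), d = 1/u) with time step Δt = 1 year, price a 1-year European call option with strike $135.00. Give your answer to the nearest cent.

CRR parameters: u = e^(σ√Δt) = e^(0.45·√1) = 1.5683, d = 1/u = 0.6376
Per-period rate: rΔt = 0.04·1 = 0.04, so R = e^0.04 = 1.0408
Risk-neutral probability p = (e^0.04 − 0.6376)/(1.5683 − 0.6376) = 0.4032/0.9307 = 0.4332
Terminal stock prices: S_u = 164.7, S_d = 66.95
Terminal payoffs (S − K): max(29.67, 0) = 29.67, max(-68.05, 0) = 0
Node 0 (S = 105): V_0 = e^(−0.04)·[0.4332·29.6728 + 0.5668·0.0000] = 12.3505

$12.35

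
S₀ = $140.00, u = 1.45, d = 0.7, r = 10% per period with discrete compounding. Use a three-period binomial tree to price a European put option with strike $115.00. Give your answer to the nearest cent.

Risk-neutral probability p = (1 + 0.1 − 0.7)/(1.45 − 0.7) = 0.4000/0.7500 = 0.5333
Terminal stock prices: S_uuu = 426.8, S_uud = 206, S_udd = 99.47, S_ddd = 48.02
Terminal payoffs (K − S): max(-311.8, 0) = 0, max(-91.05, 0) = 0, max(15.53, 0) = 15.53, max(66.98, 0) = 66.98
Node uu (S = 294.4): V_uu = 1/1.1·[0.5333·0.0000 + 0.4667·0.0000] = 0.0000
Node ud (S = 142.1): V_ud = 1/1.1·[0.5333·0.0000 + 0.4667·15.5300] = 6.5885
Node dd (S = 68.6): V_dd = 1/1.1·[0.5333·15.5300 + 0.4667·66.9800] = 35.9455
Node u (S = 203): V_u = 1/1.1·[0.5333·0.0000 + 0.4667·6.5885] = 2.7951
Node d (S = 98): V_d = 1/1.1·[0.5333·6.5885 + 0.4667·35.9455] = 18.4440
Node 0 (S = 140): V_0 = 1/1.1·[0.5333·2.7951 + 0.4667·18.4440] = 9.1799

$9.18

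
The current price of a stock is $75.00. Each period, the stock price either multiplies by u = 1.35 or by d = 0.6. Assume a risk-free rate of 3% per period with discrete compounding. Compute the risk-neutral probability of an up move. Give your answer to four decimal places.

Risk-neutral probability p = (1 + 0.03 − 0.6)/(1.35 − 0.6) = 0.4300/0.7500 = 0.5733

p = 0.5733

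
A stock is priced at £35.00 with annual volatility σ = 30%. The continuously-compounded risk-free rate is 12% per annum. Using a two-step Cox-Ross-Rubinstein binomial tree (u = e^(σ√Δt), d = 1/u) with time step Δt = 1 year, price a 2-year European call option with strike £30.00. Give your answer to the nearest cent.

CRR parameters: u = e^(σ√Δt) = e^(0.3·√1) = 1.3499, d = 1/u = 0.7408
Per-period rate: rΔt = 0.12·1 = 0.12, so R = e^0.12 = 1.1275
Risk-neutral probability p = (e^0.12 − 0.7408)/(1.3499 − 0.7408) = 0.3867/0.6090 = 0.6349
Terminal stock prices: S_uu = 63.77, S_ud = 35, S_dd = 19.21
Terminal payoffs (S − K): max(33.77, 0) = 33.77, max(5, 0) = 5, max(-10.79, 0) = 0
Node u (S = 47.25): V_u = e^(−0.12)·[0.6349·33.7742 + 0.3651·5.0000] = 20.6374
Node d (S = 25.93): V_d = e^(−0.12)·[0.6349·5.0000 + 0.3651·0.0000] = 2.8155
Node 0 (S = 35): V_0 = e^(−0.12)·[0.6349·20.6374 + 0.3651·2.8155] = 12.5327

£12.53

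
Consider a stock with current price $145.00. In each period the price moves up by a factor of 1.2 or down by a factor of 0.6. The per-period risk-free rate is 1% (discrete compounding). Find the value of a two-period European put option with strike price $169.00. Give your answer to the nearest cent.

Risk-neutral probability p = (1 + 0.01 − 0.6)/(1.2 − 0.6) = 0.4100/0.6000 = 0.6833
Terminal stock prices: S_uu = 208.8, S_ud = 104.4, S_dd = 52.2
Terminal payoffs (K − S): max(-39.8, 0) = 0, max(64.6, 0) = 64.6, max(116.8, 0) = 116.8
Node u (S = 174): V_u = 1/1.01·[0.6833·0.0000 + 0.3167·64.6000] = 20.2541
Node d (S = 87): V_d = 1/1.01·[0.6833·64.6000 + 0.3167·116.8000] = 80.3267
Node 0 (S = 145): V_0 = 1/1.01·[0.6833·20.2541 + 0.3167·80.3267] = 38.8882

$38.89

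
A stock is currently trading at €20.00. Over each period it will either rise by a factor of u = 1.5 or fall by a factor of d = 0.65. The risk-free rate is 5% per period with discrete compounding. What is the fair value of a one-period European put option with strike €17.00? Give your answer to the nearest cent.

Risk-neutral probability p = (1 + 0.05 − 0.65)/(1.5 − 0.65) = 0.4000/0.8500 = 0.4706
Terminal stock prices: S_u = 30, S_d = 13
Terminal payoffs (K − S): max(-13, 0) = 0, max(4, 0) = 4
Node 0 (S = 20): V_0 = 1/1.05·[0.4706·0.0000 + 0.5294·4.0000] = 2.0168

€2.02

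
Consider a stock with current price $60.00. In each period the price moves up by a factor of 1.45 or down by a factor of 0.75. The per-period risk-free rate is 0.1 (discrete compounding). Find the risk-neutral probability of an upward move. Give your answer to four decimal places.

Risk-neutral probability p = (1 + 0.1 − 0.75)/(1.45 − 0.75) = 0.3500/0.7000 = 0.5000

p = 0.5000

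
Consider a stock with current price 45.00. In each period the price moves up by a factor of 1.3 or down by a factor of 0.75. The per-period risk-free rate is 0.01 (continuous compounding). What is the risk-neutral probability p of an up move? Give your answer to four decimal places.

Risk-neutral probability p = (e^0.01 − 0.75)/(1.3 − 0.75) = 0.2601/0.5500 = 0.4728

p = 0.4728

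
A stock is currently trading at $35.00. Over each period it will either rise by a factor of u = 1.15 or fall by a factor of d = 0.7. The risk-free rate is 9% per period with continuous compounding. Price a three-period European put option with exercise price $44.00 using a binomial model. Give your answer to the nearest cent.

$3.32

Risk-neutral probability p = (e^0.09 − 0.7)/(1.15 − 0.7) = 0.3942/0.4500 = 0.8759
Terminal stock prices: S_uuu = 53.23, S_uud = 32.4, S_udd = 19.72, S_ddd = 12
Terminal payoffs (K − S): max(-9.231, 0) = 0, max(11.6, 0) = 11.6, max(24.28, 0) = 24.28, max(32, 0) = 32
Node uu (S = 46.29): V_uu = e^(−0.09)·[0.8759·0.0000 + 0.1241·11.5988] = 1.3151
Node ud (S = 28.17): V_ud = e^(−0.09)·[0.8759·11.5988 + 0.1241·24.2775] = 12.0380
Node dd (S = 17.15): V_dd = e^(−0.09)·[0.8759·24.2775 + 0.1241·31.9950] = 23.0630
Node u (S = 40.25): V_u = e^(−0.09)·[0.8759·1.3151 + 0.1241·12.0380] = 2.4176
Node d (S = 24.5): V_d = e^(−0.09)·[0.8759·12.0380 + 0.1241·23.0630] = 12.2519
Node 0 (S = 35): V_0 = e^(−0.09)·[0.8759·2.4176 + 0.1241·12.2519] = 3.3246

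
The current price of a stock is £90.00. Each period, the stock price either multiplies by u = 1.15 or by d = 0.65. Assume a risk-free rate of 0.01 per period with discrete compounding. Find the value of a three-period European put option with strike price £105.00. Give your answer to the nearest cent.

Risk-neutral probability p = (1 + 0.01 − 0.65)/(1.15 − 0.65) = 0.3600/0.5000 = 0.7200
Terminal stock prices: S_uuu = 136.9, S_uud = 77.37, S_udd = 43.73, S_ddd = 24.72
Terminal payoffs (K − S): max(-31.88, 0) = 0, max(27.63, 0) = 27.63, max(61.27, 0) = 61.27, max(80.28, 0) = 80.28
Node uu (S = 119): V_uu = 1/1.01·[0.7200·0.0000 + 0.2800·27.6338] = 7.6608
Node ud (S = 67.27): V_ud = 1/1.01·[0.7200·27.6338 + 0.2800·61.2713] = 36.6854
Node dd (S = 38.03): V_dd = 1/1.01·[0.7200·61.2713 + 0.2800·80.2837] = 65.9354
Node u (S = 103.5): V_u = 1/1.01·[0.7200·7.6608 + 0.2800·36.6854] = 15.6314
Node d (S = 58.5): V_d = 1/1.01·[0.7200·36.6854 + 0.2800·65.9354] = 44.4311
Node 0 (S = 90): V_0 = 1/1.01·[0.7200·15.6314 + 0.2800·44.4311] = 23.4607

£23.46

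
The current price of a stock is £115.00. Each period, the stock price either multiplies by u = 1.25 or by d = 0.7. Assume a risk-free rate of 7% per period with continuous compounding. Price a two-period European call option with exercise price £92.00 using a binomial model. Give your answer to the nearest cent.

Risk-neutral probability p = (e^0.07 − 0.7)/(1.25 − 0.7) = 0.3725/0.5500 = 0.6773
Terminal stock prices: S_uu = 179.7, S_ud = 100.6, S_dd = 56.35
Terminal payoffs (S − K): max(87.69, 0) = 87.69, max(8.625, 0) = 8.625, max(-35.65, 0) = 0
Node u (S = 143.8): V_u = e^(−0.07)·[0.6773·87.6875 + 0.3227·8.6250] = 57.9698
Node d (S = 80.5): V_d = e^(−0.07)·[0.6773·8.6250 + 0.3227·0.0000] = 5.4467
Node 0 (S = 115): V_0 = e^(−0.07)·[0.6773·57.9698 + 0.3227·5.4467] = 38.2467

£38.25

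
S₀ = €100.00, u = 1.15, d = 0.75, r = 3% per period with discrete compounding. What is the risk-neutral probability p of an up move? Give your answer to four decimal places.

p = 0.7000

Risk-neutral probability p = (1 + 0.03 − 0.75)/(1.15 − 0.75) = 0.2800/0.4000 = 0.7000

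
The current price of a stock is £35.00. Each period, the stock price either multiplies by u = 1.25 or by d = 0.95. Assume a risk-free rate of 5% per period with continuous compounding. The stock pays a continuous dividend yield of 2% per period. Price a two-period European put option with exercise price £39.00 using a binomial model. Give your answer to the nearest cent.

£3.59

Per-period risk-free factor R = e^0.05 = 1.0513; dividend-adjusted growth = e^(0.05−0.02) = 1.0305.
Risk-neutral probability p = (1.0305 − 0.95)/(1.25 − 0.95) = 0.0805/0.3000 = 0.2682
Terminal stock prices: S_uu = 54.69, S_ud = 41.56, S_dd = 31.59
Terminal payoffs (K − S): max(-15.69, 0) = 0, max(-2.562, 0) = 0, max(7.413, 0) = 7.413
Node u (S = 43.75): V_u = e^(−0.05)·[0.2682·0.0000 + 0.7318·0.0000] = 0.0000
Node d (S = 33.25): V_d = e^(−0.05)·[0.2682·0.0000 + 0.7318·7.4125] = 5.1600
Node 0 (S = 35): V_0 = e^(−0.05)·[0.2682·0.0000 + 0.7318·5.1600] = 3.5920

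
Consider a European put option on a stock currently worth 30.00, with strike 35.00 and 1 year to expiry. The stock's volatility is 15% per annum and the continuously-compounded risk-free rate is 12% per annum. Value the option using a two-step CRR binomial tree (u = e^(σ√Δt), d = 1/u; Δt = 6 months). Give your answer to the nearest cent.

2.13

CRR parameters: u = e^(σ√Δt) = e^(0.15·√0.5) = 1.1119, d = 1/u = 0.8994
Per-period rate: rΔt = 0.12·0.5 = 0.06, so R = e^0.06 = 1.0618
Risk-neutral probability p = (e^0.06 − 0.8994)/(1.1119 − 0.8994) = 0.1625/0.2125 = 0.7645
Terminal stock prices: S_uu = 37.09, S_ud = 30, S_dd = 24.27
Terminal payoffs (K − S): max(-2.089, 0) = 0, max(5, 0) = 5, max(10.73, 0) = 10.73
Node u (S = 33.36): V_u = e^(−0.06)·[0.7645·0.0000 + 0.2355·5.0000] = 1.1091
Node d (S = 26.98): V_d = e^(−0.06)·[0.7645·5.0000 + 0.2355·10.7343] = 5.9808
Node 0 (S = 30): V_0 = e^(−0.06)·[0.7645·1.1091 + 0.2355·5.9808] = 2.1252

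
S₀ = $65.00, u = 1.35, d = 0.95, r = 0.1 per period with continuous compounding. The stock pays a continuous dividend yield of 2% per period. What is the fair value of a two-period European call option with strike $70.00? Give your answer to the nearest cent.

$9.27

Per-period risk-free factor R = e^0.1 = 1.1052; dividend-adjusted growth = e^(0.1−0.02) = 1.0833.
Risk-neutral probability p = (1.0833 − 0.95)/(1.35 − 0.95) = 0.1333/0.4000 = 0.3332
Terminal stock prices: S_uu = 118.5, S_ud = 83.36, S_dd = 58.66
Terminal payoffs (S − K): max(48.46, 0) = 48.46, max(13.36, 0) = 13.36, max(-11.34, 0) = 0
Node u (S = 87.75): V_u = e^(−0.1)·[0.3332·48.4625 + 0.6668·13.3625] = 22.6738
Node d (S = 61.75): V_d = e^(−0.1)·[0.3332·13.3625 + 0.6668·0.0000] = 4.0289
Node 0 (S = 65): V_0 = e^(−0.1)·[0.3332·22.6738 + 0.6668·4.0289] = 9.2671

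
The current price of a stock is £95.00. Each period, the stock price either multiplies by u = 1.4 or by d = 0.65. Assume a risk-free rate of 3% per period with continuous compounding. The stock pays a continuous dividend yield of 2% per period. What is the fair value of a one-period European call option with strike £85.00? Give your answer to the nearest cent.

£22.36

Per-period risk-free factor R = e^0.03 = 1.0305; dividend-adjusted growth = e^(0.03−0.02) = 1.0101.
Risk-neutral probability p = (1.0101 − 0.65)/(1.4 − 0.65) = 0.3601/0.7500 = 0.4801
Terminal stock prices: S_u = 133, S_d = 61.75
Terminal payoffs (S − K): max(48, 0) = 48, max(-23.25, 0) = 0
Node 0 (S = 95): V_0 = e^(−0.03)·[0.4801·48.0000 + 0.5199·0.0000] = 22.3622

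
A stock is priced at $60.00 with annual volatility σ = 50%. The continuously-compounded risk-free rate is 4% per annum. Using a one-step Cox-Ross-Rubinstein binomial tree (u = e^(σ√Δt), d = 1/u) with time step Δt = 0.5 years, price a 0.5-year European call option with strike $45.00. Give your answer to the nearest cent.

$17.46

CRR parameters: u = e^(σ√Δt) = e^(0.5·√0.5) = 1.4241, d = 1/u = 0.7022
Per-period rate: rΔt = 0.04·0.5 = 0.02, so R = e^0.02 = 1.0202
Risk-neutral probability p = (e^0.02 − 0.7022)/(1.4241 − 0.7022) = 0.3180/0.7219 = 0.4405
Terminal stock prices: S_u = 85.45, S_d = 42.13
Terminal payoffs (S − K): max(40.45, 0) = 40.45, max(-2.869, 0) = 0
Node 0 (S = 60): V_0 = e^(−0.02)·[0.4405·40.4471 + 0.5595·0.0000] = 17.4643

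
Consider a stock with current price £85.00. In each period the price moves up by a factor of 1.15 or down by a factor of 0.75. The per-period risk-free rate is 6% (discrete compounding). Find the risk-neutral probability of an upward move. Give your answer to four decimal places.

Risk-neutral probability p = (1 + 0.06 − 0.75)/(1.15 − 0.75) = 0.3100/0.4000 = 0.7750

p = 0.7750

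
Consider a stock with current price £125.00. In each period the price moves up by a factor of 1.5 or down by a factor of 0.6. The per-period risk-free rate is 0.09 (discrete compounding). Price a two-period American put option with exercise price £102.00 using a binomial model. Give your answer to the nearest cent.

£11.28

Risk-neutral probability p = (1 + 0.09 − 0.6)/(1.5 − 0.6) = 0.4900/0.9000 = 0.5444
Terminal stock prices: S_uu = 281.2, S_ud = 112.5, S_dd = 45
Terminal payoffs (K − S): max(-179.2, 0) = 0, max(-10.5, 0) = 0, max(57, 0) = 57
Node u (S = 187.5): continuation = 1/1.09·[0.5444·0.0000 + 0.4556·0.0000] = 0.0000; exercise value = 0.0000 ≤ continuation, so V_u = 0.0000
Node d (S = 75): continuation = 1/1.09·[0.5444·0.0000 + 0.4556·57.0000] = 23.8226; exercise value = 27.0000 > continuation, so V_d = 27.0000 (exercise)
Node 0 (S = 125): continuation = 1/1.09·[0.5444·0.0000 + 0.4556·27.0000] = 11.2844; exercise value = 0.0000 ≤ continuation, so V_0 = 11.2844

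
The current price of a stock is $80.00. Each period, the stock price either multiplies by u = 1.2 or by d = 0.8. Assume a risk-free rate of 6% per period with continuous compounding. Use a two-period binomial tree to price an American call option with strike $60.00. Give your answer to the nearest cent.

Risk-neutral probability p = (e^0.06 − 0.8)/(1.2 − 0.8) = 0.2618/0.4000 = 0.6546
Terminal stock prices: S_uu = 115.2, S_ud = 76.8, S_dd = 51.2
Terminal payoffs (S − K): max(55.2, 0) = 55.2, max(16.8, 0) = 16.8, max(-8.8, 0) = 0
Node u (S = 96): continuation = e^(−0.06)·[0.6546·55.2000 + 0.3454·16.8000] = 39.4941; exercise value = 36.0000 ≤ continuation, so V_u = 39.4941
Node d (S = 64): continuation = e^(−0.06)·[0.6546·16.8000 + 0.3454·0.0000] = 10.3567; exercise value = 4.0000 ≤ continuation, so V_d = 10.3567
Node 0 (S = 80): continuation = e^(−0.06)·[0.6546·39.4941 + 0.3454·10.3567] = 27.7160; exercise value = 20.0000 ≤ continuation, so V_0 = 27.7160

$27.72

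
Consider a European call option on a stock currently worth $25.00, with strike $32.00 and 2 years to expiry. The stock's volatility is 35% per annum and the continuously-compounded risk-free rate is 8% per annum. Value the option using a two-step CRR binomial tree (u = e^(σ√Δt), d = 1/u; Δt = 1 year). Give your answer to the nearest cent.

$4.39

CRR parameters: u = e^(σ√Δt) = e^(0.35·√1) = 1.4191, d = 1/u = 0.7047
Per-period rate: rΔt = 0.08·1 = 0.08, so R = e^0.08 = 1.0833
Risk-neutral probability p = (e^0.08 − 0.7047)/(1.4191 − 0.7047) = 0.3786/0.7144 = 0.5300
Terminal stock prices: S_uu = 50.34, S_ud = 25, S_dd = 12.41
Terminal payoffs (S − K): max(18.34, 0) = 18.34, max(-7, 0) = 0, max(-19.59, 0) = 0
Node u (S = 35.48): V_u = e^(−0.08)·[0.5300·18.3438 + 0.4700·0.0000] = 8.9742
Node d (S = 17.62): V_d = e^(−0.08)·[0.5300·0.0000 + 0.4700·0.0000] = 0.0000
Node 0 (S = 25): V_0 = e^(−0.08)·[0.5300·8.9742 + 0.4700·0.0000] = 4.3904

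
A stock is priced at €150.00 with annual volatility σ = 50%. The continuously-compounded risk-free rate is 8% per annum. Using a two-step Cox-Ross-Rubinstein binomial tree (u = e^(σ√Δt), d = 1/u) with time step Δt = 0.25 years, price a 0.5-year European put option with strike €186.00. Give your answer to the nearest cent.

CRR parameters: u = e^(σ√Δt) = e^(0.5·√0.25) = 1.2840, d = 1/u = 0.7788
Per-period rate: rΔt = 0.08·0.25 = 0.02, so R = e^0.02 = 1.0202
Risk-neutral probability p = (e^0.02 − 0.7788)/(1.2840 − 0.7788) = 0.2414/0.5052 = 0.4778
Terminal stock prices: S_uu = 247.3, S_ud = 150, S_dd = 90.98
Terminal payoffs (K − S): max(-61.31, 0) = 0, max(36, 0) = 36, max(95.02, 0) = 95.02
Node u (S = 192.6): V_u = e^(−0.02)·[0.4778·0.0000 + 0.5222·36.0000] = 18.4267
Node d (S = 116.8): V_d = e^(−0.02)·[0.4778·36.0000 + 0.5222·95.0204] = 65.4968
Node 0 (S = 150): V_0 = e^(−0.02)·[0.4778·18.4267 + 0.5222·65.4968] = 42.1547

€42.15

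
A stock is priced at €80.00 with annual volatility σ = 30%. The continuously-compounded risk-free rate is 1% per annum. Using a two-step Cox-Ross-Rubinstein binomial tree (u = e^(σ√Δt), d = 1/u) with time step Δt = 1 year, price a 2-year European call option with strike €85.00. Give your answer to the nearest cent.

CRR parameters: u = e^(σ√Δt) = e^(0.3·√1) = 1.3499, d = 1/u = 0.7408
Per-period rate: rΔt = 0.01·1 = 0.01, so R = e^0.01 = 1.0101
Risk-neutral probability p = (e^0.01 − 0.7408)/(1.3499 − 0.7408) = 0.2692/0.6090 = 0.4421
Terminal stock prices: S_uu = 145.8, S_ud = 80, S_dd = 43.9
Terminal payoffs (S − K): max(60.77, 0) = 60.77, max(-5, 0) = 0, max(-41.1, 0) = 0
Node u (S = 108): V_u = e^(−0.01)·[0.4421·60.7695 + 0.5579·0.0000] = 26.5964
Node d (S = 59.27): V_d = e^(−0.01)·[0.4421·0.0000 + 0.5579·0.0000] = 0.0000
Node 0 (S = 80): V_0 = e^(−0.01)·[0.4421·26.5964 + 0.5579·0.0000] = 11.6402

€11.64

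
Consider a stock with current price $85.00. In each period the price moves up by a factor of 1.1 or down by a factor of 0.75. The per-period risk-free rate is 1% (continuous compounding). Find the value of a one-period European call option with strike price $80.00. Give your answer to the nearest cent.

Risk-neutral probability p = (e^0.01 − 0.75)/(1.1 − 0.75) = 0.2601/0.3500 = 0.7430
Terminal stock prices: S_u = 93.5, S_d = 63.75
Terminal payoffs (S − K): max(13.5, 0) = 13.5, max(-16.25, 0) = 0
Node 0 (S = 85): V_0 = e^(−0.01)·[0.7430·13.5000 + 0.2570·0.0000] = 9.9307

$9.93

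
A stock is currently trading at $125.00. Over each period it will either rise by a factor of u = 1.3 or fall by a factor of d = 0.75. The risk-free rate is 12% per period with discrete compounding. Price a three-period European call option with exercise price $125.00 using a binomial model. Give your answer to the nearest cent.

Risk-neutral probability p = (1 + 0.12 − 0.75)/(1.3 − 0.75) = 0.3700/0.5500 = 0.6727
Terminal stock prices: S_uuu = 274.6, S_uud = 158.4, S_udd = 91.41, S_ddd = 52.73
Terminal payoffs (S − K): max(149.6, 0) = 149.6, max(33.44, 0) = 33.44, max(-33.59, 0) = 0, max(-72.27, 0) = 0
Node uu (S = 211.3): V_uu = 1/1.12·[0.6727·149.6250 + 0.3273·33.4375] = 99.6429
Node ud (S = 121.9): V_ud = 1/1.12·[0.6727·33.4375 + 0.3273·0.0000] = 20.0842
Node dd (S = 70.31): V_dd = 1/1.12·[0.6727·0.0000 + 0.3273·0.0000] = 0.0000
Node u (S = 162.5): V_u = 1/1.12·[0.6727·99.6429 + 0.3273·20.0842] = 65.7192
Node d (S = 93.75): V_d = 1/1.12·[0.6727·20.0842 + 0.3273·0.0000] = 12.0636
Node 0 (S = 125): V_0 = 1/1.12·[0.6727·65.7192 + 0.3273·12.0636] = 42.9993

$43.00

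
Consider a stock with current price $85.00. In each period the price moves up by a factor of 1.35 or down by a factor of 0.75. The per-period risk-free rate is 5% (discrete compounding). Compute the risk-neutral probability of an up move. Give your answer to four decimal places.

Risk-neutral probability p = (1 + 0.05 − 0.75)/(1.35 − 0.75) = 0.3000/0.6000 = 0.5000

p = 0.5000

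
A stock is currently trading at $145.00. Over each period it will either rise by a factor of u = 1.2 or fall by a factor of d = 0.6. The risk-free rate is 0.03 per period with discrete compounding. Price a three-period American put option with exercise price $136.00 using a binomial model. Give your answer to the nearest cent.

Risk-neutral probability p = (1 + 0.03 − 0.6)/(1.2 − 0.6) = 0.4300/0.6000 = 0.7167
Terminal stock prices: S_uuu = 250.6, S_uud = 125.3, S_udd = 62.64, S_ddd = 31.32
Terminal payoffs (K − S): max(-114.6, 0) = 0, max(10.72, 0) = 10.72, max(73.36, 0) = 73.36, max(104.7, 0) = 104.7
Node uu (S = 208.8): continuation = 1/1.03·[0.7167·0.0000 + 0.2833·10.7200] = 2.9489; exercise value = 0.0000 ≤ continuation, so V_uu = 2.9489
Node ud (S = 104.4): continuation = 1/1.03·[0.7167·10.7200 + 0.2833·73.3600] = 27.6388; exercise value = 31.6000 > continuation, so V_ud = 31.6000 (exercise)
Node dd (S = 52.2): continuation = 1/1.03·[0.7167·73.3600 + 0.2833·104.6800] = 79.8388; exercise value = 83.8000 > continuation, so V_dd = 83.8000 (exercise)
Node u (S = 174): continuation = 1/1.03·[0.7167·2.9489 + 0.2833·31.6000] = 10.7444; exercise value = 0.0000 ≤ continuation, so V_u = 10.7444
Node d (S = 87): continuation = 1/1.03·[0.7167·31.6000 + 0.2833·83.8000] = 45.0388; exercise value = 49.0000 > continuation, so V_d = 49.0000 (exercise)
Node 0 (S = 145): continuation = 1/1.03·[0.7167·10.7444 + 0.2833·49.0000] = 20.9548; exercise value = 0.0000 ≤ continuation, so V_0 = 20.9548

$20.95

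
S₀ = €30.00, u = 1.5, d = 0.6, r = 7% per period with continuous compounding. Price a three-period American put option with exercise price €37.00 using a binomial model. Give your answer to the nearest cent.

€10.58

Risk-neutral probability p = (e^0.07 − 0.6)/(1.5 − 0.6) = 0.4725/0.9000 = 0.5250
Terminal stock prices: S_uuu = 101.2, S_uud = 40.5, S_udd = 16.2, S_ddd = 6.48
Terminal payoffs (K − S): max(-64.25, 0) = 0, max(-3.5, 0) = 0, max(20.8, 0) = 20.8, max(30.52, 0) = 30.52
Node uu (S = 67.5): continuation = e^(−0.07)·[0.5250·0.0000 + 0.4750·0.0000] = 0.0000; exercise value = 0.0000 ≤ continuation, so V_uu = 0.0000
Node ud (S = 27): continuation = e^(−0.07)·[0.5250·0.0000 + 0.4750·20.8000] = 9.2119; exercise value = 10.0000 > continuation, so V_ud = 10.0000 (exercise)
Node dd (S = 10.8): continuation = e^(−0.07)·[0.5250·20.8000 + 0.4750·30.5200] = 23.6986; exercise value = 26.2000 > continuation, so V_dd = 26.2000 (exercise)
Node u (S = 45): continuation = e^(−0.07)·[0.5250·0.0000 + 0.4750·10.0000] = 4.4288; exercise value = 0.0000 ≤ continuation, so V_u = 4.4288
Node d (S = 18): continuation = e^(−0.07)·[0.5250·10.0000 + 0.4750·26.2000] = 16.4986; exercise value = 19.0000 > continuation, so V_d = 19.0000 (exercise)
Node 0 (S = 30): continuation = e^(−0.07)·[0.5250·4.4288 + 0.4750·19.0000] = 10.5827; exercise value = 7.0000 ≤ continuation, so V_0 = 10.5827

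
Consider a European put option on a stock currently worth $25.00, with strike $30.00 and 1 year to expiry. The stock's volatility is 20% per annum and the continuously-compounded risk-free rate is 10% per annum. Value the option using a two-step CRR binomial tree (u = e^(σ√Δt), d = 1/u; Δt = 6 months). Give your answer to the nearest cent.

CRR parameters: u = e^(σ√Δt) = e^(0.2·√0.5) = 1.1519, d = 1/u = 0.8681
Per-period rate: rΔt = 0.1·0.5 = 0.05, so R = e^0.05 = 1.0513
Risk-neutral probability p = (e^0.05 − 0.8681)/(1.1519 − 0.8681) = 0.1831/0.2838 = 0.6454
Terminal stock prices: S_uu = 33.17, S_ud = 25, S_dd = 18.84
Terminal payoffs (K − S): max(-3.172, 0) = 0, max(5, 0) = 5, max(11.16, 0) = 11.16
Node u (S = 28.8): V_u = e^(−0.05)·[0.6454·0.0000 + 0.3546·5.0000] = 1.6867
Node d (S = 21.7): V_d = e^(−0.05)·[0.6454·5.0000 + 0.3546·11.1590] = 6.8338
Node 0 (S = 25): V_0 = e^(−0.05)·[0.6454·1.6867 + 0.3546·6.8338] = 3.3407

$3.34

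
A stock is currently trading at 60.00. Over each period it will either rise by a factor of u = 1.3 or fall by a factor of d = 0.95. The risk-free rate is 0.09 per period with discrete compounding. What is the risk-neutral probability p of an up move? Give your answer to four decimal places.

Risk-neutral probability p = (1 + 0.09 − 0.95)/(1.3 − 0.95) = 0.1400/0.3500 = 0.4000

p = 0.4000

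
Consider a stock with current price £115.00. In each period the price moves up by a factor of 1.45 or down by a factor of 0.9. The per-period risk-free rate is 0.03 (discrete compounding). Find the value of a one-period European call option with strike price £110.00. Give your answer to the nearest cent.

Risk-neutral probability p = (1 + 0.03 − 0.9)/(1.45 − 0.9) = 0.1300/0.5500 = 0.2364
Terminal stock prices: S_u = 166.8, S_d = 103.5
Terminal payoffs (S − K): max(56.75, 0) = 56.75, max(-6.5, 0) = 0
Node 0 (S = 115): V_0 = 1/1.03·[0.2364·56.7500 + 0.7636·0.0000] = 13.0229

£13.02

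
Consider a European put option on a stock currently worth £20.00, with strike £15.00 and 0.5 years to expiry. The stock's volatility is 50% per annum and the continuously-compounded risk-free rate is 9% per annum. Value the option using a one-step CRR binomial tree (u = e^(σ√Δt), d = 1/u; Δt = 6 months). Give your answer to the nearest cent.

CRR parameters: u = e^(σ√Δt) = e^(0.5·√0.5) = 1.4241, d = 1/u = 0.7022
Per-period rate: rΔt = 0.09·0.5 = 0.045, so R = e^0.045 = 1.0460
Risk-neutral probability p = (e^0.045 − 0.7022)/(1.4241 − 0.7022) = 0.3438/0.7219 = 0.4763
Terminal stock prices: S_u = 28.48, S_d = 14.04
Terminal payoffs (K − S): max(-13.48, 0) = 0, max(0.9562, 0) = 0.9562
Node 0 (S = 20): V_0 = e^(−0.045)·[0.4763·0.0000 + 0.5237·0.9562] = 0.4788

£0.48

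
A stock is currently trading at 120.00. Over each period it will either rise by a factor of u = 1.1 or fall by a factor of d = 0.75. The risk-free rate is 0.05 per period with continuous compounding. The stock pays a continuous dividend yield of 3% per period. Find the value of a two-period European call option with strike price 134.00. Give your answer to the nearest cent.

Per-period risk-free factor R = e^0.05 = 1.0513; dividend-adjusted growth = e^(0.05−0.03) = 1.0202.
Risk-neutral probability p = (1.0202 − 0.75)/(1.1 − 0.75) = 0.2702/0.3500 = 0.7720
Terminal stock prices: S_uu = 145.2, S_ud = 99, S_dd = 67.5
Terminal payoffs (S − K): max(11.2, 0) = 11.2, max(-35, 0) = 0, max(-66.5, 0) = 0
Node u (S = 132): V_u = e^(−0.05)·[0.7720·11.2000 + 0.2280·0.0000] = 8.2248
Node d (S = 90): V_d = e^(−0.05)·[0.7720·0.0000 + 0.2280·0.0000] = 0.0000
Node 0 (S = 120): V_0 = e^(−0.05)·[0.7720·8.2248 + 0.2280·0.0000] = 6.0399

6.04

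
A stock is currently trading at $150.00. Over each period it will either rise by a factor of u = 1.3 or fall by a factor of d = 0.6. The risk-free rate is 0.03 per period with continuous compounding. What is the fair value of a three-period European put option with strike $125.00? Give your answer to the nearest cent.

Risk-neutral probability p = (e^0.03 − 0.6)/(1.3 − 0.6) = 0.4305/0.7000 = 0.6149
Terminal stock prices: S_uuu = 329.6, S_uud = 152.1, S_udd = 70.2, S_ddd = 32.4
Terminal payoffs (K − S): max(-204.6, 0) = 0, max(-27.1, 0) = 0, max(54.8, 0) = 54.8, max(92.6, 0) = 92.6
Node uu (S = 253.5): V_uu = e^(−0.03)·[0.6149·0.0000 + 0.3851·0.0000] = 0.0000
Node ud (S = 117): V_ud = e^(−0.03)·[0.6149·0.0000 + 0.3851·54.8000] = 20.4779
Node dd (S = 54): V_dd = e^(−0.03)·[0.6149·54.8000 + 0.3851·92.6000] = 67.3057
Node u (S = 195): V_u = e^(−0.03)·[0.6149·0.0000 + 0.3851·20.4779] = 7.6523
Node d (S = 90): V_d = e^(−0.03)·[0.6149·20.4779 + 0.3851·67.3057] = 37.3715
Node 0 (S = 150): V_0 = e^(−0.03)·[0.6149·7.6523 + 0.3851·37.3715] = 18.5317

$18.53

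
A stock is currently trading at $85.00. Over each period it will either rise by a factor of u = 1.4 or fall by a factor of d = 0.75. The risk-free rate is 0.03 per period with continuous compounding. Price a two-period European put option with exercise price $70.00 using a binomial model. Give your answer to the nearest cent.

Risk-neutral probability p = (e^0.03 − 0.75)/(1.4 − 0.75) = 0.2805/0.6500 = 0.4315
Terminal stock prices: S_uu = 166.6, S_ud = 89.25, S_dd = 47.81
Terminal payoffs (K − S): max(-96.6, 0) = 0, max(-19.25, 0) = 0, max(22.19, 0) = 22.19
Node u (S = 119): V_u = e^(−0.03)·[0.4315·0.0000 + 0.5685·0.0000] = 0.0000
Node d (S = 63.75): V_d = e^(−0.03)·[0.4315·0.0000 + 0.5685·22.1875] = 12.2415
Node 0 (S = 85): V_0 = e^(−0.03)·[0.4315·0.0000 + 0.5685·12.2415] = 6.7540

$6.75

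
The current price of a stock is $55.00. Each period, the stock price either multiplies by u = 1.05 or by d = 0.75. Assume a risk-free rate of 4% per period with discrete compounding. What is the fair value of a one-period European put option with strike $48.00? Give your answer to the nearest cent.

Risk-neutral probability p = (1 + 0.04 − 0.75)/(1.05 − 0.75) = 0.2900/0.3000 = 0.9667
Terminal stock prices: S_u = 57.75, S_d = 41.25
Terminal payoffs (K − S): max(-9.75, 0) = 0, max(6.75, 0) = 6.75
Node 0 (S = 55): V_0 = 1/1.04·[0.9667·0.0000 + 0.0333·6.7500] = 0.2163

$0.22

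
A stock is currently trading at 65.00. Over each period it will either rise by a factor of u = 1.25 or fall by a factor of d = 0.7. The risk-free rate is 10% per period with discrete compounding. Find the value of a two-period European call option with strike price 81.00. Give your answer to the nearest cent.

8.99

Risk-neutral probability p = (1 + 0.1 − 0.7)/(1.25 − 0.7) = 0.4000/0.5500 = 0.7273
Terminal stock prices: S_uu = 101.6, S_ud = 56.87, S_dd = 31.85
Terminal payoffs (S − K): max(20.56, 0) = 20.56, max(-24.13, 0) = 0, max(-49.15, 0) = 0
Node u (S = 81.25): V_u = 1/1.1·[0.7273·20.5625 + 0.2727·0.0000] = 13.5950
Node d (S = 45.5): V_d = 1/1.1·[0.7273·0.0000 + 0.2727·0.0000] = 0.0000
Node 0 (S = 65): V_0 = 1/1.1·[0.7273·13.5950 + 0.2727·0.0000] = 8.9885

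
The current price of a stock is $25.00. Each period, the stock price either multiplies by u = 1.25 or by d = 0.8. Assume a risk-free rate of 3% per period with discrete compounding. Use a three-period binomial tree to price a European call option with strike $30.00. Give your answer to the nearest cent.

$2.74

Risk-neutral probability p = (1 + 0.03 − 0.8)/(1.25 − 0.8) = 0.2300/0.4500 = 0.5111
Terminal stock prices: S_uuu = 48.83, S_uud = 31.25, S_udd = 20, S_ddd = 12.8
Terminal payoffs (S − K): max(18.83, 0) = 18.83, max(1.25, 0) = 1.25, max(-10, 0) = 0, max(-17.2, 0) = 0
Node uu (S = 39.06): V_uu = 1/1.03·[0.5111·18.8281 + 0.4889·1.2500] = 9.9363
Node ud (S = 25): V_ud = 1/1.03·[0.5111·1.2500 + 0.4889·0.0000] = 0.6203
Node dd (S = 16): V_dd = 1/1.03·[0.5111·0.0000 + 0.4889·0.0000] = 0.0000
Node u (S = 31.25): V_u = 1/1.03·[0.5111·9.9363 + 0.4889·0.6203] = 5.2250
Node d (S = 20): V_d = 1/1.03·[0.5111·0.6203 + 0.4889·0.0000] = 0.3078
Node 0 (S = 25): V_0 = 1/1.03·[0.5111·5.2250 + 0.4889·0.3078] = 2.7389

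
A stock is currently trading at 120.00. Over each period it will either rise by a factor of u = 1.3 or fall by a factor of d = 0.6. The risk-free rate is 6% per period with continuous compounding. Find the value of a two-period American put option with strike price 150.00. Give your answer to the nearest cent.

Risk-neutral probability p = (e^0.06 − 0.6)/(1.3 − 0.6) = 0.4618/0.7000 = 0.6598
Terminal stock prices: S_uu = 202.8, S_ud = 93.6, S_dd = 43.2
Terminal payoffs (K − S): max(-52.8, 0) = 0, max(56.4, 0) = 56.4, max(106.8, 0) = 106.8
Node u (S = 156): continuation = e^(−0.06)·[0.6598·0.0000 + 0.3402·56.4000] = 18.0717; exercise value = 0.0000 ≤ continuation, so V_u = 18.0717
Node d (S = 72): continuation = e^(−0.06)·[0.6598·56.4000 + 0.3402·106.8000] = 69.2647; exercise value = 78.0000 > continuation, so V_d = 78.0000 (exercise)
Node 0 (S = 120): continuation = e^(−0.06)·[0.6598·18.0717 + 0.3402·78.0000] = 36.2215; exercise value = 30.0000 ≤ continuation, so V_0 = 36.2215

36.22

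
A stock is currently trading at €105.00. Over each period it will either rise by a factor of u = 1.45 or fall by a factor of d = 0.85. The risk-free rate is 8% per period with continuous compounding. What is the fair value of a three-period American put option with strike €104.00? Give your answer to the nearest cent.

€8.96

Risk-neutral probability p = (e^0.08 − 0.85)/(1.45 − 0.85) = 0.2333/0.6000 = 0.3888
Terminal stock prices: S_uuu = 320.1, S_uud = 187.6, S_udd = 110, S_ddd = 64.48
Terminal payoffs (K − S): max(-216.1, 0) = 0, max(-83.65, 0) = 0, max(-6.001, 0) = 0, max(39.52, 0) = 39.52
Node uu (S = 220.8): continuation = e^(−0.08)·[0.3888·0.0000 + 0.6112·0.0000] = 0.0000; exercise value = 0.0000 ≤ continuation, so V_uu = 0.0000
Node ud (S = 129.4): continuation = e^(−0.08)·[0.3888·0.0000 + 0.6112·0.0000] = 0.0000; exercise value = 0.0000 ≤ continuation, so V_ud = 0.0000
Node dd (S = 75.86): continuation = e^(−0.08)·[0.3888·0.0000 + 0.6112·39.5169] = 22.2953; exercise value = 28.1375 > continuation, so V_dd = 28.1375 (exercise)
Node u (S = 152.2): continuation = e^(−0.08)·[0.3888·0.0000 + 0.6112·0.0000] = 0.0000; exercise value = 0.0000 ≤ continuation, so V_u = 0.0000
Node d (S = 89.25): continuation = e^(−0.08)·[0.3888·0.0000 + 0.6112·28.1375] = 15.8751; exercise value = 14.7500 ≤ continuation, so V_d = 15.8751
Node 0 (S = 105): continuation = e^(−0.08)·[0.3888·0.0000 + 0.6112·15.8751] = 8.9567; exercise value = 0.0000 ≤ continuation, so V_0 = 8.9567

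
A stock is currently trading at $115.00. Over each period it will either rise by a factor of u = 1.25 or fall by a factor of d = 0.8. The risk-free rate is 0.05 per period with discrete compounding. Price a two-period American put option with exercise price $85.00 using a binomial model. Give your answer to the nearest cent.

Risk-neutral probability p = (1 + 0.05 − 0.8)/(1.25 − 0.8) = 0.2500/0.4500 = 0.5556
Terminal stock prices: S_uu = 179.7, S_ud = 115, S_dd = 73.6
Terminal payoffs (K − S): max(-94.69, 0) = 0, max(-30, 0) = 0, max(11.4, 0) = 11.4
Node u (S = 143.8): continuation = 1/1.05·[0.5556·0.0000 + 0.4444·0.0000] = 0.0000; exercise value = 0.0000 ≤ continuation, so V_u = 0.0000
Node d (S = 92): continuation = 1/1.05·[0.5556·0.0000 + 0.4444·11.4000] = 4.8254; exercise value = 0.0000 ≤ continuation, so V_d = 4.8254
Node 0 (S = 115): continuation = 1/1.05·[0.5556·0.0000 + 0.4444·4.8254] = 2.0425; exercise value = 0.0000 ≤ continuation, so V_0 = 2.0425

$2.04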